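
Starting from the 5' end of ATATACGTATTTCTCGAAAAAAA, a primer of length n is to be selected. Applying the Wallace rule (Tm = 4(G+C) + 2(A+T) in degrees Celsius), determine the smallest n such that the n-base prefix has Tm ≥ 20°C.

First 7 bases: ATATACG → Tm = 18°C (< 20°C)
First 8 bases: ATATACGT → Tm = 20°C (≥ 20°C)
Since every base adds ≥2°C, Tm only increases with n, so the threshold is first crossed at n = 8.

n = 8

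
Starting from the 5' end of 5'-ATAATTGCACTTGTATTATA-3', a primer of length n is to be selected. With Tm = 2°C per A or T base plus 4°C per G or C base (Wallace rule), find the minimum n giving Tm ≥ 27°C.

n = 11

First 10 bases: ATAATTGCAC → Tm = 26°C (< 27°C)
First 11 bases: ATAATTGCACT → Tm = 28°C (≥ 27°C)
Since every base adds ≥2°C, Tm only increases with n, so the threshold is first crossed at n = 11.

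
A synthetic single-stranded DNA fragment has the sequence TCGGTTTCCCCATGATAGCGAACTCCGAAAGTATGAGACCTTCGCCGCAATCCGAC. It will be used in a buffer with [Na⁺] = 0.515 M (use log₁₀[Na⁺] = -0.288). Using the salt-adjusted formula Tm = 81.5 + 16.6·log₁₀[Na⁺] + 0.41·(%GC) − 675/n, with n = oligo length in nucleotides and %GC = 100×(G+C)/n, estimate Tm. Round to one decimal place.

86.6°C

Length n = 56. Counting bases: C=18, T=12, G=12, A=14
G+C = 30, so %GC = 30/56 × 100 = 53.571%
Salt term: 16.6 × (-0.288) = -4.781
GC term: 0.41 × 53.571 = 21.964; length term: −675/56 = −12.054
Tm = 81.5 + (-4.781) + 21.964 − 12.054 = 86.629 → 86.6°C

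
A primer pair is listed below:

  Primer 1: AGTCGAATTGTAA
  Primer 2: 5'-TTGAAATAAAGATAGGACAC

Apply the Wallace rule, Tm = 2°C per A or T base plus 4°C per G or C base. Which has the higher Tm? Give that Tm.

Primer 2, 52°C

Primer 1: A+T=9, G+C=4 → Tm = 2(9)+4(4) = 34°C
Primer 2: A+T=14, G+C=6 → Tm = 2(14)+4(6) = 52°C
34°C vs 52°C → primer 2 is higher.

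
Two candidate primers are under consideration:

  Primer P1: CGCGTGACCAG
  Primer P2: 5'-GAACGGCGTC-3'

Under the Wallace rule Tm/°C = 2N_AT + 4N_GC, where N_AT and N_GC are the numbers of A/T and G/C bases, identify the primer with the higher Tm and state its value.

Primer P1, 38°C

Primer P1: A+T=3, G+C=8 → Tm = 2(3)+4(8) = 38°C
Primer P2: A+T=3, G+C=7 → Tm = 2(3)+4(7) = 34°C
38°C vs 34°C → primer P1 is higher.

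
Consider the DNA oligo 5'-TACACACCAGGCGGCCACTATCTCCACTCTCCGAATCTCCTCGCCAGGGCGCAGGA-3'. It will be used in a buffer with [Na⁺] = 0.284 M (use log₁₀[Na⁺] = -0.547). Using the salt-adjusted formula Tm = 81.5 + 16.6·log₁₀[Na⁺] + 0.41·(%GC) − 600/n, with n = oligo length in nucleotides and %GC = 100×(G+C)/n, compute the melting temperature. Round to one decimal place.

87.3°C

Length n = 56. Counting bases: A=12, C=23, G=12, T=9
G+C = 35, so %GC = 35/56 × 100 = 62.5%
Salt term: 16.6 × (-0.547) = -9.08
GC term: 0.41 × 62.5 = 25.625; length term: −600/56 = −10.714
Tm = 81.5 + (-9.08) + 25.625 − 10.714 = 87.331 → 87.3°C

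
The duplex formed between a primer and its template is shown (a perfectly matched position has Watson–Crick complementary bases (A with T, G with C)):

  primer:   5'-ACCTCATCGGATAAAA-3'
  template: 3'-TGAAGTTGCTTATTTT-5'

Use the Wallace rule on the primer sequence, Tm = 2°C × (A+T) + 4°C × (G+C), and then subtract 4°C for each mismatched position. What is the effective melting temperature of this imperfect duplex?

32°C

Primer base counts: A=7, T=3, G=2, C=4 → A+T=10, G+C=6
Perfect-match Tm = 2(10) + 4(6) = 20 + 24 = 44°C
Mismatches (positions where the bases are not complementary): 3 (at positions 3, 7, 10)
Effective Tm = 44 − 3×4 = 44 − 12 = 32°C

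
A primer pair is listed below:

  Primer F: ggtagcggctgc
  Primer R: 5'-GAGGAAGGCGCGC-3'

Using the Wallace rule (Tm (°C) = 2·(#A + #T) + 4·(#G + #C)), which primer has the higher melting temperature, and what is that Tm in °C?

Primer F: A+T=3, G+C=9 → Tm = 2(3)+4(9) = 42°C
Primer R: A+T=3, G+C=10 → Tm = 2(3)+4(10) = 46°C
42°C vs 46°C → primer R is higher.

Primer R, 46°C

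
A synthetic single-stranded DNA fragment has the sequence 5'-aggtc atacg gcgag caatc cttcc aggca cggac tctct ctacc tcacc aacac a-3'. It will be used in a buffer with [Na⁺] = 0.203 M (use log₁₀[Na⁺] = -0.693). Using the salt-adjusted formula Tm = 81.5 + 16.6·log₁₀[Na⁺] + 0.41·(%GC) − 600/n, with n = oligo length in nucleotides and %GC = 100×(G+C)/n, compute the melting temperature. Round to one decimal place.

Length n = 56. Scanning the sequence gives A=15, T=10, G=10, C=21.
G+C = 31, so %GC = 31/56 × 100 = 55.357%
Salt term: 16.6 × (-0.693) = -11.504
GC term: 0.41 × 55.357 = 22.696; length term: −600/56 = −10.714
Tm = 81.5 + (-11.504) + 22.696 − 10.714 = 81.978 → 82.0°C

82.0°C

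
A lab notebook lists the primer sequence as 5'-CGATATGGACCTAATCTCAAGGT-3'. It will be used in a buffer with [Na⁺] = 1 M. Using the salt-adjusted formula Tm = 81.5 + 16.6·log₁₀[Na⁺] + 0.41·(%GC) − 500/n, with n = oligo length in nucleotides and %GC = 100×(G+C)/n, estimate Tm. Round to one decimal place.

77.6°C

Length n = 23. Counting bases: C=5, T=6, A=7, G=5
G+C = 10, so %GC = 10/23 × 100 = 43.478%
Salt term: 16.6 × (0) = 0
GC term: 0.41 × 43.478 = 17.826; length term: −500/23 = −21.739
Tm = 81.5 + (0) + 17.826 − 21.739 = 77.587 → 77.6°C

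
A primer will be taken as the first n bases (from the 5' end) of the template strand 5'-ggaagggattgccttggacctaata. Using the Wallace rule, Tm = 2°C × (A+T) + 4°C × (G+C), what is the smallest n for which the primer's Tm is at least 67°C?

n = 22

First 21 bases: GGAAGGGATTGCCTTGGACCT → Tm = 66°C (< 67°C)
First 22 bases: GGAAGGGATTGCCTTGGACCTA → Tm = 68°C (≥ 67°C)
Since every base adds ≥2°C, Tm only increases with n, so the threshold is first crossed at n = 22.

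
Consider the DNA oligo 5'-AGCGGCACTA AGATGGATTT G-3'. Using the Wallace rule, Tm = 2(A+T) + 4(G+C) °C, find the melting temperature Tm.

62°C

Counting bases: C=3, A=6, T=5, G=7
A+T = 11, G+C = 10
Tm = 2×11 + 4×10 = 62°C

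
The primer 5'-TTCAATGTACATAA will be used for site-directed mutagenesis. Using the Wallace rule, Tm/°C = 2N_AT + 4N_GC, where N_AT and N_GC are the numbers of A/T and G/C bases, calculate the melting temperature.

Scanning the sequence gives C=2, A=6, T=5, G=1.
A+T = 11, G+C = 3
Tm = 2×11 + 4×3 = 34°C

34°C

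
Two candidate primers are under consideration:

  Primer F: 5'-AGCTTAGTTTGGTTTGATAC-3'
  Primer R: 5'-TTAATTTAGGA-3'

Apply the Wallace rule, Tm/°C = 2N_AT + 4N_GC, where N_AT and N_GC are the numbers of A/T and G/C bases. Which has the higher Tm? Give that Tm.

Primer F, 54°C

Primer F: A+T=13, G+C=7 → Tm = 2(13)+4(7) = 54°C
Primer R: A+T=9, G+C=2 → Tm = 2(9)+4(2) = 26°C
54°C vs 26°C → primer F is higher.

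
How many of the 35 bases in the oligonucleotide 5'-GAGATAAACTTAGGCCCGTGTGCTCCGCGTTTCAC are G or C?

19

Counting bases: A=7, C=10, G=9, T=9
Total G or C: 9 + 10 = 19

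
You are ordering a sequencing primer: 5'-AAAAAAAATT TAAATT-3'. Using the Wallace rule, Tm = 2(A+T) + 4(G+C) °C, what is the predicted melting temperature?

C=0, G=0, A=11, T=5
So N_AT = 16 and N_GC = 0.
Tm = 2(16) + 4(0) = 32 + 0 = 32°C

32°C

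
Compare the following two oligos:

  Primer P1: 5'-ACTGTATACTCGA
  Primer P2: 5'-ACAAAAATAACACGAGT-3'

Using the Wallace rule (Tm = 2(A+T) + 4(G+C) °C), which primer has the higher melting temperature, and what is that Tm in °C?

Primer P1: A+T=8, G+C=5 → Tm = 2(8)+4(5) = 36°C
Primer P2: A+T=12, G+C=5 → Tm = 2(12)+4(5) = 44°C
36°C vs 44°C → primer P2 is higher.

Primer P2, 44°C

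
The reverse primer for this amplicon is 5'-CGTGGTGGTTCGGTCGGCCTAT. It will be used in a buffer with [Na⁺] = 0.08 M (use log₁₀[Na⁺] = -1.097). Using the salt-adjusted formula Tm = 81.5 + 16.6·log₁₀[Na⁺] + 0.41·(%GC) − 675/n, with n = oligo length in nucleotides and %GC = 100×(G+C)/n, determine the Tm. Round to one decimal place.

Length n = 22. C=5, A=1, T=7, G=9
G+C = 14, so %GC = 14/22 × 100 = 63.636%
Salt term: 16.6 × (-1.097) = -18.21
GC term: 0.41 × 63.636 = 26.091; length term: −675/22 = −30.682
Tm = 81.5 + (-18.21) + 26.091 − 30.682 = 58.699 → 58.7°C

58.7°C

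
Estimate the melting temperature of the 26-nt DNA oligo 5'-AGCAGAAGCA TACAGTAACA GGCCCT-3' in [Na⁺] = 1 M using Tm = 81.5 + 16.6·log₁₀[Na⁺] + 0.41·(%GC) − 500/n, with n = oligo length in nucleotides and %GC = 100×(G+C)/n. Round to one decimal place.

82.8°C

Length n = 26. G=6, T=3, C=7, A=10
G+C = 13, so %GC = 13/26 × 100 = 50%
Salt term: 16.6 × (0) = 0
GC term: 0.41 × 50 = 20.5; length term: −500/26 = −19.231
Tm = 81.5 + (0) + 20.5 − 19.231 = 82.769 → 82.8°C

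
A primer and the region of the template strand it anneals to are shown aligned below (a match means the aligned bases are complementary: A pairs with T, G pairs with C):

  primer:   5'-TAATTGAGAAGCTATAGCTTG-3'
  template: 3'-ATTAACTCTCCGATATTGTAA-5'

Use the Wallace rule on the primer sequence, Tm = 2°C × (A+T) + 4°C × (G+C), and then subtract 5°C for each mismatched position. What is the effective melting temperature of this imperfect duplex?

36°C

Primer base counts: A=7, T=7, G=5, C=2 → A+T=14, G+C=7
Perfect-match Tm = 2(14) + 4(7) = 28 + 28 = 56°C
Mismatches (positions where the bases are not complementary): 4 (at positions 10, 17, 19, 21)
Effective Tm = 56 − 4×5 = 56 − 20 = 36°C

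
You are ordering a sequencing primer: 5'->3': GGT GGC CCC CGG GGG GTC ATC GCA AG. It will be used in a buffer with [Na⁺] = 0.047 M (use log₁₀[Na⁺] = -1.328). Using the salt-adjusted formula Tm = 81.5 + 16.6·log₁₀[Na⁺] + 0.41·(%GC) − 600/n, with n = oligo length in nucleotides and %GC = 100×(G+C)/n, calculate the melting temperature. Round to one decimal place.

67.9°C

Length n = 26. C=8, T=3, A=3, G=12
G+C = 20, so %GC = 20/26 × 100 = 76.923%
Salt term: 16.6 × (-1.328) = -22.045
GC term: 0.41 × 76.923 = 31.538; length term: −600/26 = −23.077
Tm = 81.5 + (-22.045) + 31.538 − 23.077 = 67.916 → 67.9°C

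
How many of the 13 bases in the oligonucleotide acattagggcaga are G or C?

6

Scanning the sequence gives G=4, A=5, C=2, T=2.
Total G or C: 4 + 2 = 6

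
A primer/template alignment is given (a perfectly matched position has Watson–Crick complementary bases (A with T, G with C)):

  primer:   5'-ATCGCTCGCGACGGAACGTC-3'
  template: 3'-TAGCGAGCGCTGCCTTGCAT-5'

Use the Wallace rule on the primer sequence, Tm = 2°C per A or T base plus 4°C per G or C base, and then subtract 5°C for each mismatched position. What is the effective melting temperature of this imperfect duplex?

Primer base counts: A=4, T=3, G=6, C=7 → A+T=7, G+C=13
Perfect-match Tm = 2(7) + 4(13) = 14 + 52 = 66°C
Mismatches (positions where the bases are not complementary): 1 (at position 20)
Effective Tm = 66 − 1×5 = 66 − 5 = 61°C

61°C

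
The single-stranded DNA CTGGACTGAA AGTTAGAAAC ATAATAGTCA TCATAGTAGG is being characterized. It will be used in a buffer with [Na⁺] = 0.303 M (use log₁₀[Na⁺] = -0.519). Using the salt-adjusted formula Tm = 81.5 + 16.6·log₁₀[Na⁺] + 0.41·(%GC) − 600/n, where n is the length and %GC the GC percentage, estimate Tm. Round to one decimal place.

72.2°C

Length n = 40. T=10, A=16, G=9, C=5
G+C = 14, so %GC = 14/40 × 100 = 35%
Salt term: 16.6 × (-0.519) = -8.615
GC term: 0.41 × 35 = 14.35; length term: −600/40 = −15
Tm = 81.5 + (-8.615) + 14.35 − 15 = 72.235 → 72.2°C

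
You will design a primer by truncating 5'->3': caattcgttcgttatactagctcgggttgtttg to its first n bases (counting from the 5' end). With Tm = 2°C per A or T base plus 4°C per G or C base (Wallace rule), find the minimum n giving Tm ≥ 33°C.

First 11 bases: CAATTCGTTCG → Tm = 32°C (< 33°C)
First 12 bases: CAATTCGTTCGT → Tm = 34°C (≥ 33°C)
Since every base adds ≥2°C, Tm only increases with n, so the threshold is first crossed at n = 12.

n = 12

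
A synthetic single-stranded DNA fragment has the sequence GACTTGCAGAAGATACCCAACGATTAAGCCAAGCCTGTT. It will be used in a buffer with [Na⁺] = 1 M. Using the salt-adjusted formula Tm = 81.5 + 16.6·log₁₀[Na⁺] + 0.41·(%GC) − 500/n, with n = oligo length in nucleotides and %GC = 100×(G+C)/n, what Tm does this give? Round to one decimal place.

Length n = 39. Base counts: C=10, A=13, T=8, G=8
G+C = 18, so %GC = 18/39 × 100 = 46.154%
Salt term: 16.6 × (0) = 0
GC term: 0.41 × 46.154 = 18.923; length term: −500/39 = −12.821
Tm = 81.5 + (0) + 18.923 − 12.821 = 87.602 → 87.6°C

87.6°C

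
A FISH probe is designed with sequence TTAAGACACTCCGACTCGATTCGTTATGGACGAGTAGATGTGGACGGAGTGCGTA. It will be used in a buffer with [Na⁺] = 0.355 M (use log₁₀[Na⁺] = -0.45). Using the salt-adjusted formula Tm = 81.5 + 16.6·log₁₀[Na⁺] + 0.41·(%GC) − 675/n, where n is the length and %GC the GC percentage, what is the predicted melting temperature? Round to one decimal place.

Length n = 55. Scanning the sequence gives G=17, C=10, T=14, A=14.
G+C = 27, so %GC = 27/55 × 100 = 49.091%
Salt term: 16.6 × (-0.45) = -7.47
GC term: 0.41 × 49.091 = 20.127; length term: −675/55 = −12.273
Tm = 81.5 + (-7.47) + 20.127 − 12.273 = 81.884 → 81.9°C

81.9°C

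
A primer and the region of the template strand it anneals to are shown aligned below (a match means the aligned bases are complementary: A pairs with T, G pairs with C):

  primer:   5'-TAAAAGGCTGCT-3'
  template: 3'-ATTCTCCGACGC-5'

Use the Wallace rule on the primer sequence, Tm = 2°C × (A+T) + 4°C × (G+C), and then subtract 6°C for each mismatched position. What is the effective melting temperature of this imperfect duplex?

22°C

Primer base counts: A=4, T=3, G=3, C=2 → A+T=7, G+C=5
Perfect-match Tm = 2(7) + 4(5) = 14 + 20 = 34°C
Mismatches (positions where the bases are not complementary): 2 (at positions 4, 12)
Effective Tm = 34 − 2×6 = 34 − 12 = 22°C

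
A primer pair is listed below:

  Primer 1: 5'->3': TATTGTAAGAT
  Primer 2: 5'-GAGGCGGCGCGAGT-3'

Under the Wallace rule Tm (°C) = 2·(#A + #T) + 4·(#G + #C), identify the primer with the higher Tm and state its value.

Primer 1: A+T=9, G+C=2 → Tm = 2(9)+4(2) = 26°C
Primer 2: A+T=3, G+C=11 → Tm = 2(3)+4(11) = 50°C
26°C vs 50°C → primer 2 is higher.

Primer 2, 50°C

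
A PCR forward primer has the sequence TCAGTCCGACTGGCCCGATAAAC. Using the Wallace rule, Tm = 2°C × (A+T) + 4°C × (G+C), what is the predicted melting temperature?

72°C

Counting bases: C=8, A=6, T=4, G=5
A+T = 10, G+C = 13
Tm = 2(10) + 4(13) = 20 + 52 = 72°C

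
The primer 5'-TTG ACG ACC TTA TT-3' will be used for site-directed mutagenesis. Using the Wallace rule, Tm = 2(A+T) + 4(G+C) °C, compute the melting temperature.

Scanning the sequence gives T=6, C=3, G=2, A=3.
A+T = 9, G+C = 5
Tm = 2(9) + 4(5) = 18 + 20 = 38°C

38°C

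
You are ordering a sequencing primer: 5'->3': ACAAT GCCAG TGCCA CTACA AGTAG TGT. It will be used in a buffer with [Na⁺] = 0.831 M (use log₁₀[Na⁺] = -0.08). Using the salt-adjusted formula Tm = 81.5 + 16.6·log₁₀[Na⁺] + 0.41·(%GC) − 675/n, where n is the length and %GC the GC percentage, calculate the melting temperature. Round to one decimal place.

75.1°C

Length n = 28. Counting bases: A=9, G=6, T=6, C=7
G+C = 13, so %GC = 13/28 × 100 = 46.429%
Salt term: 16.6 × (-0.08) = -1.328
GC term: 0.41 × 46.429 = 19.036; length term: −675/28 = −24.107
Tm = 81.5 + (-1.328) + 19.036 − 24.107 = 75.101 → 75.1°C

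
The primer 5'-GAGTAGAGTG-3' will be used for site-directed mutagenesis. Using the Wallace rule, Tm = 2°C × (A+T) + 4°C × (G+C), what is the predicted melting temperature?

30°C

G=5, T=2, C=0, A=3
A+T = 5, G+C = 5
Tm = 4·5 + 2·5 = 20 + 10 = 30°C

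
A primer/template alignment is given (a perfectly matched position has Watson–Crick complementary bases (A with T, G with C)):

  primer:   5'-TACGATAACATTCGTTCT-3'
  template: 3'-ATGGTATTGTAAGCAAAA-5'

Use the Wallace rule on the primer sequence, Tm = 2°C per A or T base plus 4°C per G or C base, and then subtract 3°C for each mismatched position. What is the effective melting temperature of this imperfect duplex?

42°C

Primer base counts: A=5, T=7, G=2, C=4 → A+T=12, G+C=6
Perfect-match Tm = 2(12) + 4(6) = 24 + 24 = 48°C
Mismatches (positions where the bases are not complementary): 2 (at positions 4, 17)
Effective Tm = 48 − 2×3 = 48 − 6 = 42°C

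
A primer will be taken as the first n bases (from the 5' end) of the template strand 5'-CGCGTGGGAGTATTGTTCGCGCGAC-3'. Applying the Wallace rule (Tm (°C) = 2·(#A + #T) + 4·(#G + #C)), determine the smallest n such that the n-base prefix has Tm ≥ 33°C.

n = 10

First 9 bases: CGCGTGGGA → Tm = 32°C (< 33°C)
First 10 bases: CGCGTGGGAG → Tm = 36°C (≥ 33°C)
Each additional base adds 2°C (A/T) or 4°C (G/C), so Tm is non-decreasing in n; n = 10 is the first length to reach 33°C.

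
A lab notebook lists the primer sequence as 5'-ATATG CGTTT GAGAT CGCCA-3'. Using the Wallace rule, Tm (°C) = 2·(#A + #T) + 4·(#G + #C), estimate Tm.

T=6, A=5, C=4, G=5
AT pairs contribute 11, GC pairs contribute 9.
Tm = 2×11 + 4×9 = 58°C

58°C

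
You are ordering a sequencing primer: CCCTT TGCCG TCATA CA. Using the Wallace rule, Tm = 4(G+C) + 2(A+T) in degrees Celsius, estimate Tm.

52°C

Base counts: T=5, C=7, G=2, A=3
AT pairs contribute 8, GC pairs contribute 9.
Tm = 4·9 + 2·8 = 36 + 16 = 52°C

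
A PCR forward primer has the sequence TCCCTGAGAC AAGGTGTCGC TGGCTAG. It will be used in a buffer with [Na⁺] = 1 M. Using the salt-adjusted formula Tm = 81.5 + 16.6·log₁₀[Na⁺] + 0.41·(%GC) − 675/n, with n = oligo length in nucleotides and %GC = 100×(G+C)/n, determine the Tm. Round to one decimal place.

Length n = 27. Counting bases: C=7, A=5, T=6, G=9
G+C = 16, so %GC = 16/27 × 100 = 59.259%
Salt term: 16.6 × (0) = 0
GC term: 0.41 × 59.259 = 24.296; length term: −675/27 = −25
Tm = 81.5 + (0) + 24.296 − 25 = 80.796 → 80.8°C

80.8°C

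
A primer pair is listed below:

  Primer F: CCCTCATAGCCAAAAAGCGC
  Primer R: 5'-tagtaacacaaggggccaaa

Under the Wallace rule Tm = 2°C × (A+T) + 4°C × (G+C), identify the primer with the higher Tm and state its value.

Primer F: A+T=9, G+C=11 → Tm = 2(9)+4(11) = 62°C
Primer R: A+T=11, G+C=9 → Tm = 2(11)+4(9) = 58°C
62°C vs 58°C → primer F is higher.

Primer F, 62°C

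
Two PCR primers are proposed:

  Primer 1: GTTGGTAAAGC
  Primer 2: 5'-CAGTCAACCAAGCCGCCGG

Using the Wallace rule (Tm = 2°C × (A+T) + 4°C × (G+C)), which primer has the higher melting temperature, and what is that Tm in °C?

Primer 2, 64°C

Primer 1: A+T=6, G+C=5 → Tm = 2(6)+4(5) = 32°C
Primer 2: A+T=6, G+C=13 → Tm = 2(6)+4(13) = 64°C
32°C vs 64°C → primer 2 is higher.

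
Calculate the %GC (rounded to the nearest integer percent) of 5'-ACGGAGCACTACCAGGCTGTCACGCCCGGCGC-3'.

72%

Counting bases: C=13, G=10, A=6, T=3
G+C = 10 + 13 = 23 out of 32 bases
%GC = 23/32 × 100 = 71.88% ≈ 72%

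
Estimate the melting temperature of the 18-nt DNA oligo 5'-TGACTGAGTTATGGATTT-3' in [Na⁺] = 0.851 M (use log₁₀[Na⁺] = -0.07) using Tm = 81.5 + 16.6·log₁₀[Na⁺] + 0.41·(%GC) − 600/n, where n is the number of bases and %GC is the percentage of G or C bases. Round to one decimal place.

Length n = 18. Base counts: G=5, A=4, T=8, C=1
G+C = 6, so %GC = 6/18 × 100 = 33.333%
Salt term: 16.6 × (-0.07) = -1.162
GC term: 0.41 × 33.333 = 13.667; length term: −600/18 = −33.333
Tm = 81.5 + (-1.162) + 13.667 − 33.333 = 60.672 → 60.7°C

60.7°C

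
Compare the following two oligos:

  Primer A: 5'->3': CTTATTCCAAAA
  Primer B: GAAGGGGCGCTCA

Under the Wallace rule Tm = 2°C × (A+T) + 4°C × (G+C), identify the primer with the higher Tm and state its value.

Primer B, 44°C

Primer A: A+T=9, G+C=3 → Tm = 2(9)+4(3) = 30°C
Primer B: A+T=4, G+C=9 → Tm = 2(4)+4(9) = 44°C
30°C vs 44°C → primer B is higher.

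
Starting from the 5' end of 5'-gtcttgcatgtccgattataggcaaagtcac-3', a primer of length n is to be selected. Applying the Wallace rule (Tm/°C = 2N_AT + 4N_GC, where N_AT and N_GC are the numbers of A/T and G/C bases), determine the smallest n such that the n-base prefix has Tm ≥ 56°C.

n = 20

First 19 bases: GTCTTGCATGTCCGATTAT → Tm = 54°C (< 56°C)
First 20 bases: GTCTTGCATGTCCGATTATA → Tm = 56°C (≥ 56°C)
Since every base adds ≥2°C, Tm only increases with n, so the threshold is first crossed at n = 20.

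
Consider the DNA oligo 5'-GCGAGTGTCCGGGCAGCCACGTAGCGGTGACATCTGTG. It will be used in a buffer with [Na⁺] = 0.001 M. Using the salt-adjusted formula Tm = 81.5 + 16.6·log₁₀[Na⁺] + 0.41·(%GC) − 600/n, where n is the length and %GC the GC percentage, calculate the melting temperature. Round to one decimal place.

42.9°C

Length n = 38. Base counts: T=7, A=6, C=10, G=15
G+C = 25, so %GC = 25/38 × 100 = 65.789%
Salt term: 16.6 × (-3) = -49.8
GC term: 0.41 × 65.789 = 26.973; length term: −600/38 = −15.789
Tm = 81.5 + (-49.8) + 26.973 − 15.789 = 42.884 → 42.9°C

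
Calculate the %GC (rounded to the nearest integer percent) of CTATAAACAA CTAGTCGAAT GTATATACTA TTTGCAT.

27%

Scanning the sequence gives A=14, C=6, G=4, T=13.
G+C = 4 + 6 = 10 out of 37 bases
%GC = 10/37 × 100 = 27.03% ≈ 27%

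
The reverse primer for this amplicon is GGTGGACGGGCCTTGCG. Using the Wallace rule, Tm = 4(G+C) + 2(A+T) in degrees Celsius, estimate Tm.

Base counts: G=9, T=3, C=4, A=1
A+T = 4, G+C = 13
Tm = 4·13 + 2·4 = 52 + 8 = 60°C

60°C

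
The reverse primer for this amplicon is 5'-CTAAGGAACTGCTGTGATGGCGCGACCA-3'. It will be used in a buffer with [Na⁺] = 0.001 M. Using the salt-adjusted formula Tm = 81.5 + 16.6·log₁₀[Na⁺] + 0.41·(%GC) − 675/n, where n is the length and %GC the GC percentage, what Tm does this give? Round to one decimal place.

31.0°C

Length n = 28. A=7, T=5, C=7, G=9
G+C = 16, so %GC = 16/28 × 100 = 57.143%
Salt term: 16.6 × (-3) = -49.8
GC term: 0.41 × 57.143 = 23.429; length term: −675/28 = −24.107
Tm = 81.5 + (-49.8) + 23.429 − 24.107 = 31.022 → 31.0°C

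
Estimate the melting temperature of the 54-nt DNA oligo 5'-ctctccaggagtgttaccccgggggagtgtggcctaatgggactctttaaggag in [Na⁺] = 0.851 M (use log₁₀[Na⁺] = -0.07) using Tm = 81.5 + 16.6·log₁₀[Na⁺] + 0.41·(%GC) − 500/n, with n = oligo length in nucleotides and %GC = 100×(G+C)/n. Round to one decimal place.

94.6°C

Length n = 54. T=13, A=10, C=12, G=19
G+C = 31, so %GC = 31/54 × 100 = 57.407%
Salt term: 16.6 × (-0.07) = -1.162
GC term: 0.41 × 57.407 = 23.537; length term: −500/54 = −9.259
Tm = 81.5 + (-1.162) + 23.537 − 9.259 = 94.616 → 94.6°C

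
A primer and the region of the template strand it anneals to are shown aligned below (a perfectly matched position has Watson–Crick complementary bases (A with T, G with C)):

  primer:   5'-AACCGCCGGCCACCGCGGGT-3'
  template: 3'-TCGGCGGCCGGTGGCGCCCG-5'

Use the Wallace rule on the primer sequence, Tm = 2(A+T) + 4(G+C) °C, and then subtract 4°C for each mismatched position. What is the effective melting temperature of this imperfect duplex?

Primer base counts: A=3, T=1, G=7, C=9 → A+T=4, G+C=16
Perfect-match Tm = 2(4) + 4(16) = 8 + 64 = 72°C
Mismatches (positions where the bases are not complementary): 2 (at positions 2, 20)
Effective Tm = 72 − 2×4 = 72 − 8 = 64°C

64°C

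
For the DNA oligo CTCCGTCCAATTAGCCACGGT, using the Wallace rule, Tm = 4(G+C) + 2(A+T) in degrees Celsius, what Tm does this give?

Base counts: T=5, A=4, G=4, C=8
A+T = 9, G+C = 12
Tm = 2×9 + 4×12 = 66°C

66°C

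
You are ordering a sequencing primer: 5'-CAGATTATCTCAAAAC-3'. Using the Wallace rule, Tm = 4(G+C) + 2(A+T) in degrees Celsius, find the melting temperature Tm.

A=7, G=1, T=4, C=4
AT pairs contribute 11, GC pairs contribute 5.
Tm = 2(11) + 4(5) = 22 + 20 = 42°C

42°C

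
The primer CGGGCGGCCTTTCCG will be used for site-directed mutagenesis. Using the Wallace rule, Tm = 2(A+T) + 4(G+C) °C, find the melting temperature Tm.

Base counts: A=0, T=3, C=6, G=6
A+T = 3, G+C = 12
Tm = 2×3 + 4×12 = 54°C

54°C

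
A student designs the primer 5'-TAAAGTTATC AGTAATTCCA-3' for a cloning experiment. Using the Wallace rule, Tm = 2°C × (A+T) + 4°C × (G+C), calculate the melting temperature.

T=7, A=8, G=2, C=3
A+T = 15, G+C = 5
Tm = 2×15 + 4×5 = 50°C

50°C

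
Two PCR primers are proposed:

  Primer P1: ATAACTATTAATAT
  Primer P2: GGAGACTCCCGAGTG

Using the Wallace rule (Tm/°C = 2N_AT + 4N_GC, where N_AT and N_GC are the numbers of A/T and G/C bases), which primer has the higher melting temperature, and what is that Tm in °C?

Primer P2, 50°C

Primer P1: A+T=13, G+C=1 → Tm = 2(13)+4(1) = 30°C
Primer P2: A+T=5, G+C=10 → Tm = 2(5)+4(10) = 50°C
30°C vs 50°C → primer P2 is higher.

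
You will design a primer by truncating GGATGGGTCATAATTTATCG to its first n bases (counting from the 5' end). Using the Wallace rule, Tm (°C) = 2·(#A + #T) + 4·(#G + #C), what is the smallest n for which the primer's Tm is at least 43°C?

First 15 bases: GGATGGGTCATAATT → Tm = 42°C (< 43°C)
First 16 bases: GGATGGGTCATAATTT → Tm = 44°C (≥ 43°C)
Each additional base adds 2°C (A/T) or 4°C (G/C), so Tm is non-decreasing in n; n = 16 is the first length to reach 43°C.

n = 16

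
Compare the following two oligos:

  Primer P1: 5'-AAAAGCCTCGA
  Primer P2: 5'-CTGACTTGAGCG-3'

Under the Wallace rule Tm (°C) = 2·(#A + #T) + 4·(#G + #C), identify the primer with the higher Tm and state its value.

Primer P1: A+T=6, G+C=5 → Tm = 2(6)+4(5) = 32°C
Primer P2: A+T=5, G+C=7 → Tm = 2(5)+4(7) = 38°C
32°C vs 38°C → primer P2 is higher.

Primer P2, 38°C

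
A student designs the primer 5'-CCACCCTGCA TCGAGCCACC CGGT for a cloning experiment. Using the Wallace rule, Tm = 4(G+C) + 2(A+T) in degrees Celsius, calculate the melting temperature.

T=3, G=5, C=12, A=4
AT pairs contribute 7, GC pairs contribute 17.
Tm = 2×7 + 4×17 = 82°C

82°C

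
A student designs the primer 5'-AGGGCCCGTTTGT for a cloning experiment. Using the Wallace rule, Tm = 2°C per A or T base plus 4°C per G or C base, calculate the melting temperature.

C=3, G=5, T=4, A=1
A+T = 5, G+C = 8
Tm = 4·8 + 2·5 = 32 + 10 = 42°C

42°C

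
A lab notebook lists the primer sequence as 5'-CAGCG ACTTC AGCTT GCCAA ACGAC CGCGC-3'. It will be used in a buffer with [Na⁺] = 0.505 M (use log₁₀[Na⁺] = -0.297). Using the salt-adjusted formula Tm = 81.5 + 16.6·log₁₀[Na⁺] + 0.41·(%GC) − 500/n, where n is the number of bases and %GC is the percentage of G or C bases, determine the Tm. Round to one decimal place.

Length n = 30. Counting bases: G=7, T=4, A=7, C=12
G+C = 19, so %GC = 19/30 × 100 = 63.333%
Salt term: 16.6 × (-0.297) = -4.93
GC term: 0.41 × 63.333 = 25.967; length term: −500/30 = −16.667
Tm = 81.5 + (-4.93) + 25.967 − 16.667 = 85.87 → 85.9°C

85.9°C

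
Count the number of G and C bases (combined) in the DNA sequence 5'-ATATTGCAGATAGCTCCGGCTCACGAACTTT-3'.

14

Base counts: T=9, A=8, G=6, C=8
G+C = 6 + 8 = 14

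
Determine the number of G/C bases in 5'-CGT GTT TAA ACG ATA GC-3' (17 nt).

Counting bases: C=3, A=5, G=4, T=5
G+C = 4 + 3 = 7

7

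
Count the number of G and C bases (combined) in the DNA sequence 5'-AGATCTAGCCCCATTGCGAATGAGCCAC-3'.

15

Counting bases: A=8, T=5, C=9, G=6
Total G or C: 6 + 9 = 15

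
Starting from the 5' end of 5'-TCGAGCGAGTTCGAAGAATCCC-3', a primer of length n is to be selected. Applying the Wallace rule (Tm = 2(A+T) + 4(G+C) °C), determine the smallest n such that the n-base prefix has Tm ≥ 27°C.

First 8 bases: TCGAGCGA → Tm = 26°C (< 27°C)
First 9 bases: TCGAGCGAG → Tm = 30°C (≥ 27°C)
Each additional base adds 2°C (A/T) or 4°C (G/C), so Tm is non-decreasing in n; n = 9 is the first length to reach 27°C.

n = 9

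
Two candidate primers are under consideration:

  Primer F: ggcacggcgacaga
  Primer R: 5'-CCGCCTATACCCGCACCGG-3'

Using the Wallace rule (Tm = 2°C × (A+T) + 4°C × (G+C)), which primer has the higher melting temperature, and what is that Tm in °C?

Primer F: A+T=4, G+C=10 → Tm = 2(4)+4(10) = 48°C
Primer R: A+T=5, G+C=14 → Tm = 2(5)+4(14) = 66°C
48°C vs 66°C → primer R is higher.

Primer R, 66°C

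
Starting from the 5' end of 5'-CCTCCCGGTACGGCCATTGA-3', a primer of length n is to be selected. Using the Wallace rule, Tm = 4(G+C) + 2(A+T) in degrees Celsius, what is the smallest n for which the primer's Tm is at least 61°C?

First 18 bases: CCTCCCGGTACGGCCATT → Tm = 60°C (< 61°C)
First 19 bases: CCTCCCGGTACGGCCATTG → Tm = 64°C (≥ 61°C)
Since every base adds ≥2°C, Tm only increases with n, so the threshold is first crossed at n = 19.

n = 19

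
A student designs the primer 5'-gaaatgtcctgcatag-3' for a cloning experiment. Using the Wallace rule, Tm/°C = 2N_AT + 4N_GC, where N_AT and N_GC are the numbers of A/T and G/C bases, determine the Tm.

C=3, A=5, T=4, G=4
AT pairs contribute 9, GC pairs contribute 7.
Tm = 2×9 + 4×7 = 46°C

46°C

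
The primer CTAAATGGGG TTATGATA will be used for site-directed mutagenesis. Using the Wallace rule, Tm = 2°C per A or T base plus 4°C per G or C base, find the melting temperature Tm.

A=6, C=1, T=6, G=5
AT pairs contribute 12, GC pairs contribute 6.
Tm = 4·6 + 2·12 = 24 + 24 = 48°C

48°C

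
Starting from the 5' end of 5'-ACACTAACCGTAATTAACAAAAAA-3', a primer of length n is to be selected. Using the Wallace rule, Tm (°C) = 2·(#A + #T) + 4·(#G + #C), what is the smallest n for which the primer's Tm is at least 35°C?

First 12 bases: ACACTAACCGTA → Tm = 34°C (< 35°C)
First 13 bases: ACACTAACCGTAA → Tm = 36°C (≥ 35°C)
Since every base adds ≥2°C, Tm only increases with n, so the threshold is first crossed at n = 13.

n = 13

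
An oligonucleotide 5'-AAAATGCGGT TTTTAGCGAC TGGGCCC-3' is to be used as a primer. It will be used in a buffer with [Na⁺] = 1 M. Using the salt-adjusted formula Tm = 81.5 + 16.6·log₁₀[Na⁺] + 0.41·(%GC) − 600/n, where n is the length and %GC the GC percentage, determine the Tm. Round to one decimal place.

Length n = 27. Base counts: T=7, G=8, C=6, A=6
G+C = 14, so %GC = 14/27 × 100 = 51.852%
Salt term: 16.6 × (0) = 0
GC term: 0.41 × 51.852 = 21.259; length term: −600/27 = −22.222
Tm = 81.5 + (0) + 21.259 − 22.222 = 80.537 → 80.5°C

80.5°C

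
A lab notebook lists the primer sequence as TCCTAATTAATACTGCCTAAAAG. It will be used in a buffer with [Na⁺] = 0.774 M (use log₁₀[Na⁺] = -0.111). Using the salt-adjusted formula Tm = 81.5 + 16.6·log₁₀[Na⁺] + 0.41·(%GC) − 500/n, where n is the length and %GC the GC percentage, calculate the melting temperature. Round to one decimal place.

Length n = 23. Counting bases: G=2, C=5, A=9, T=7
G+C = 7, so %GC = 7/23 × 100 = 30.435%
Salt term: 16.6 × (-0.111) = -1.843
GC term: 0.41 × 30.435 = 12.478; length term: −500/23 = −21.739
Tm = 81.5 + (-1.843) + 12.478 − 21.739 = 70.396 → 70.4°C

70.4°C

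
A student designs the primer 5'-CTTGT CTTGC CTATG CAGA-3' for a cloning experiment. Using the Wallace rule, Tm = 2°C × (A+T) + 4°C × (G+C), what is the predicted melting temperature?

56°C

T=7, G=4, A=3, C=5
AT pairs contribute 10, GC pairs contribute 9.
Tm = 2(10) + 4(9) = 20 + 36 = 56°C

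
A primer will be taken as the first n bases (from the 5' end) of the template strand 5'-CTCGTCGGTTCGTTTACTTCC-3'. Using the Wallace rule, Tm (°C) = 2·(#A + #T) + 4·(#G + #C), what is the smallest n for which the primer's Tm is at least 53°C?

n = 18

First 17 bases: CTCGTCGGTTCGTTTAC → Tm = 52°C (< 53°C)
First 18 bases: CTCGTCGGTTCGTTTACT → Tm = 54°C (≥ 53°C)
Each additional base adds 2°C (A/T) or 4°C (G/C), so Tm is non-decreasing in n; n = 18 is the first length to reach 53°C.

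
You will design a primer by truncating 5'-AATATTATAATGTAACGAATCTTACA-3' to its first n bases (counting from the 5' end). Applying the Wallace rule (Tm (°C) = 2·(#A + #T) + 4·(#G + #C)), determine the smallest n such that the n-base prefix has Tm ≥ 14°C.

n = 7

First 6 bases: AATATT → Tm = 12°C (< 14°C)
First 7 bases: AATATTA → Tm = 14°C (≥ 14°C)
Since every base adds ≥2°C, Tm only increases with n, so the threshold is first crossed at n = 7.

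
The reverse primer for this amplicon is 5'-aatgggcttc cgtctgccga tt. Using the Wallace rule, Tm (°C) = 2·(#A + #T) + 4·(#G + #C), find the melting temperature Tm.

Base counts: T=7, A=3, G=6, C=6
AT pairs contribute 10, GC pairs contribute 12.
Tm = 2(10) + 4(12) = 20 + 48 = 68°C

68°C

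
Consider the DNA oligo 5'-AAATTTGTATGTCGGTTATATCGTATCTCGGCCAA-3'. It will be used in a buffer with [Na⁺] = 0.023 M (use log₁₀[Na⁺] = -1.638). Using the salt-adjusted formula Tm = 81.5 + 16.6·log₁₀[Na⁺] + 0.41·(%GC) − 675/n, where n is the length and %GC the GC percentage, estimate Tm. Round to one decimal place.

50.3°C

Length n = 35. Base counts: C=6, G=7, A=9, T=13
G+C = 13, so %GC = 13/35 × 100 = 37.143%
Salt term: 16.6 × (-1.638) = -27.191
GC term: 0.41 × 37.143 = 15.229; length term: −675/35 = −19.286
Tm = 81.5 + (-27.191) + 15.229 − 19.286 = 50.252 → 50.3°C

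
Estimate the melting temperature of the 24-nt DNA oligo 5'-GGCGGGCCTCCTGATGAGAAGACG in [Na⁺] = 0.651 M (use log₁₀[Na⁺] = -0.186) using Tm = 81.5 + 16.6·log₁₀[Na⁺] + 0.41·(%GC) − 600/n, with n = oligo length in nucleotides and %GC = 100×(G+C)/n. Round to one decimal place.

80.7°C

Length n = 24. Scanning the sequence gives A=5, G=10, C=6, T=3.
G+C = 16, so %GC = 16/24 × 100 = 66.667%
Salt term: 16.6 × (-0.186) = -3.088
GC term: 0.41 × 66.667 = 27.333; length term: −600/24 = −25
Tm = 81.5 + (-3.088) + 27.333 − 25 = 80.745 → 80.7°C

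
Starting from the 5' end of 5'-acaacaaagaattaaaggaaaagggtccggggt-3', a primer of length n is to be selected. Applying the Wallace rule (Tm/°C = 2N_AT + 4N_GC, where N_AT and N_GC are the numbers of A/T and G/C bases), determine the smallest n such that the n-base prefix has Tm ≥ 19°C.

n = 8

First 7 bases: ACAACAA → Tm = 18°C (< 19°C)
First 8 bases: ACAACAAA → Tm = 20°C (≥ 19°C)
Each additional base adds 2°C (A/T) or 4°C (G/C), so Tm is non-decreasing in n; n = 8 is the first length to reach 19°C.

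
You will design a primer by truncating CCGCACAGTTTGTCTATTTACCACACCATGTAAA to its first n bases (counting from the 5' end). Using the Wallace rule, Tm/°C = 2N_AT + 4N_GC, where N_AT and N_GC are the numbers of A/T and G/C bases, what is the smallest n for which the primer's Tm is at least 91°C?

First 31 bases: CCGCACAGTTTGTCTATTTACCACACCATGT → Tm = 90°C (< 91°C)
First 32 bases: CCGCACAGTTTGTCTATTTACCACACCATGTA → Tm = 92°C (≥ 91°C)
Each additional base adds 2°C (A/T) or 4°C (G/C), so Tm is non-decreasing in n; n = 32 is the first length to reach 91°C.

n = 32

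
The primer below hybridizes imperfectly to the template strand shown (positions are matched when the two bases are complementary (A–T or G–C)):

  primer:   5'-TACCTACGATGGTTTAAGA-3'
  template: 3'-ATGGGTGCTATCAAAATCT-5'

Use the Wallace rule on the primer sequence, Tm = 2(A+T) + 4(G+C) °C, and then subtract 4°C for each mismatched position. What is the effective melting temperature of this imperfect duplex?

40°C

Primer base counts: A=6, T=6, G=4, C=3 → A+T=12, G+C=7
Perfect-match Tm = 2(12) + 4(7) = 24 + 28 = 52°C
Mismatches (positions where the bases are not complementary): 3 (at positions 5, 11, 16)
Effective Tm = 52 − 3×4 = 52 − 12 = 40°C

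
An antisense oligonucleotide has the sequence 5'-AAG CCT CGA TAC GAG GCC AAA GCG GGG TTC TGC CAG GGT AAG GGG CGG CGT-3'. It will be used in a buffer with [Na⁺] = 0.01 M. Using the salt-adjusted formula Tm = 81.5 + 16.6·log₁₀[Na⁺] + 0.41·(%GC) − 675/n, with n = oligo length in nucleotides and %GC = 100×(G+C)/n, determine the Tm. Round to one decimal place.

Length n = 51. Counting bases: A=11, G=21, C=12, T=7
G+C = 33, so %GC = 33/51 × 100 = 64.706%
Salt term: 16.6 × (-2) = -33.2
GC term: 0.41 × 64.706 = 26.529; length term: −675/51 = −13.235
Tm = 81.5 + (-33.2) + 26.529 − 13.235 = 61.594 → 61.6°C

61.6°C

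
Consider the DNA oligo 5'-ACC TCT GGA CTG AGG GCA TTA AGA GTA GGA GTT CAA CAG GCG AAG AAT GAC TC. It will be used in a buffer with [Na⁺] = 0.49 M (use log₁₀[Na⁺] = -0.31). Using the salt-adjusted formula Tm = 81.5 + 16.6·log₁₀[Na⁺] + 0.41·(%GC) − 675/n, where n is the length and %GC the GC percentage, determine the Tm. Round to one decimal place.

83.7°C

Length n = 53. Scanning the sequence gives C=10, A=17, G=16, T=10.
G+C = 26, so %GC = 26/53 × 100 = 49.057%
Salt term: 16.6 × (-0.31) = -5.146
GC term: 0.41 × 49.057 = 20.113; length term: −675/53 = −12.736
Tm = 81.5 + (-5.146) + 20.113 − 12.736 = 83.731 → 83.7°C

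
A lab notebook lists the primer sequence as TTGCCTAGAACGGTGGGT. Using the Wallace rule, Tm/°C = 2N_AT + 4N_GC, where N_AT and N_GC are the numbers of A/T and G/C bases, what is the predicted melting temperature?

Scanning the sequence gives C=3, A=3, G=7, T=5.
AT pairs contribute 8, GC pairs contribute 10.
Tm = 2(8) + 4(10) = 16 + 40 = 56°C

56°C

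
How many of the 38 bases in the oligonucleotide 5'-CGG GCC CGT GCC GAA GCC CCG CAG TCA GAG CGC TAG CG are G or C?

29

T=3, A=6, C=15, G=14
Total G or C: 14 + 15 = 29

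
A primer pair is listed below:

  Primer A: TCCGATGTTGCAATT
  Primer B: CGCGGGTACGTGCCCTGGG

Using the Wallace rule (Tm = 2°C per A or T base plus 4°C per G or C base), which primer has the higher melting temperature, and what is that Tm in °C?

Primer B, 68°C

Primer A: A+T=9, G+C=6 → Tm = 2(9)+4(6) = 42°C
Primer B: A+T=4, G+C=15 → Tm = 2(4)+4(15) = 68°C
42°C vs 68°C → primer B is higher.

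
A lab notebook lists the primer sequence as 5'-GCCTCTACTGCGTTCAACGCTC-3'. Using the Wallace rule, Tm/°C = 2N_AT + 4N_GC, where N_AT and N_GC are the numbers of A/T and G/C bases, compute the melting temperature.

Base counts: T=6, C=9, G=4, A=3
AT pairs contribute 9, GC pairs contribute 13.
Tm = 2×9 + 4×13 = 70°C

70°C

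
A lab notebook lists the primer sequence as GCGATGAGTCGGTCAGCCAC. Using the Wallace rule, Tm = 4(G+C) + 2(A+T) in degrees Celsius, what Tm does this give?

66°C

Base counts: C=6, G=7, A=4, T=3
A+T = 7, G+C = 13
Tm = 4·13 + 2·7 = 52 + 14 = 66°C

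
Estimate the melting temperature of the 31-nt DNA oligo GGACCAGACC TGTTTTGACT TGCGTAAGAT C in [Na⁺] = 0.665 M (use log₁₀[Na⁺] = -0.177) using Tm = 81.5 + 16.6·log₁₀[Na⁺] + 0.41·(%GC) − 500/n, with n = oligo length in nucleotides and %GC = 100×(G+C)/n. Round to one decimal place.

Length n = 31. Counting bases: T=9, G=8, C=7, A=7
G+C = 15, so %GC = 15/31 × 100 = 48.387%
Salt term: 16.6 × (-0.177) = -2.938
GC term: 0.41 × 48.387 = 19.839; length term: −500/31 = −16.129
Tm = 81.5 + (-2.938) + 19.839 − 16.129 = 82.272 → 82.3°C

82.3°C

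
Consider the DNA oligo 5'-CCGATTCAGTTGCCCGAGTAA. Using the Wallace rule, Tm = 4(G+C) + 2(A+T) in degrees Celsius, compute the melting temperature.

A=5, T=5, G=5, C=6
AT pairs contribute 10, GC pairs contribute 11.
Tm = 2×10 + 4×11 = 64°C

64°C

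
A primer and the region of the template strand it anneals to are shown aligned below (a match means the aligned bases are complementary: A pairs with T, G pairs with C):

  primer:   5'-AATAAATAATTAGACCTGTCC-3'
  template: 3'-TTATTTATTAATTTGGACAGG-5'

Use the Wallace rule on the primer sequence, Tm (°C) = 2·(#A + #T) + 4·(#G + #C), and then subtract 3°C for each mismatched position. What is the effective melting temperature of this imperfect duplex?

Primer base counts: A=9, T=6, G=2, C=4 → A+T=15, G+C=6
Perfect-match Tm = 2(15) + 4(6) = 30 + 24 = 54°C
Mismatches (positions where the bases are not complementary): 1 (at position 13)
Effective Tm = 54 − 1×3 = 54 − 3 = 51°C

51°C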